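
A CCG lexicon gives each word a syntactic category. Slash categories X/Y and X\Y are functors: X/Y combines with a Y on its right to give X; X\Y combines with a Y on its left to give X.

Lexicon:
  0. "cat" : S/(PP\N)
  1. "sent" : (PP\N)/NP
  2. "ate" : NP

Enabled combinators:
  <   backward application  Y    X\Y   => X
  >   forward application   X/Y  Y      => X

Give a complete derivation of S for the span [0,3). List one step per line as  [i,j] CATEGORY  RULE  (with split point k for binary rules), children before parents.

[0,3] S   >
  [0,1] "cat" : S/(PP\N)
  [1,3] PP\N   >
    [1,2] "sent" : (PP\N)/NP
    [2,3] "ate" : NP

[0,1] S/(PP\N)  lex  "cat"
[1,2] (PP\N)/NP  lex  "sent"
[2,3] NP  lex  "ate"
[1,3] PP\N  >  k=2
[0,3] S  >  k=1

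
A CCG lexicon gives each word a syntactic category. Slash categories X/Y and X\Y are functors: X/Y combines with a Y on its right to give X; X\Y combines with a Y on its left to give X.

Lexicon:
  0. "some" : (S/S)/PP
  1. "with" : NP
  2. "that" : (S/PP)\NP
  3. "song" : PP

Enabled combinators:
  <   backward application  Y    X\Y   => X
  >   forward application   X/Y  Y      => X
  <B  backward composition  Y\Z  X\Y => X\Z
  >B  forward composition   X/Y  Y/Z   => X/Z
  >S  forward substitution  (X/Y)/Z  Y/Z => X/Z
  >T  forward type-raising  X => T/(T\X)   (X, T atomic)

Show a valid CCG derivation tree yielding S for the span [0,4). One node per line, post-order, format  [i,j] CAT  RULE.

[0,1] (S/S)/PP  lex  "some"
[1,2] NP  lex  "with"
[2,3] (S/PP)\NP  lex  "that"
[1,3] S/PP  <  k=2
[0,3] S/PP  >S  k=1
[3,4] PP  lex  "song"
[0,4] S  >  k=3

[0,4] S   >
  [0,3] S/PP   >S
    [0,1] "some" : (S/S)/PP
    [1,3] S/PP   <
      [1,2] "with" : NP
      [2,3] "that" : (S/PP)\NP
  [3,4] "song" : PP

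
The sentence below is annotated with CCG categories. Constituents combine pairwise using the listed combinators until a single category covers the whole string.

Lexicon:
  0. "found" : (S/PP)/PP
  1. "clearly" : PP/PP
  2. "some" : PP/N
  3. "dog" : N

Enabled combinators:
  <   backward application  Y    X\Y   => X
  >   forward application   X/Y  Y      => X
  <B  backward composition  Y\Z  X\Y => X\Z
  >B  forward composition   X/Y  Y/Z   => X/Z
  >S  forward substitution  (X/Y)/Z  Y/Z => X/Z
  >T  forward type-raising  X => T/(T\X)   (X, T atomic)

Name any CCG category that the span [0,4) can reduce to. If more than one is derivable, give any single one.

[0,4] S   >
  [0,2] S/PP   >S
    [0,1] "found" : (S/PP)/PP
    [1,2] "clearly" : PP/PP
  [2,4] PP   >
    [2,3] "some" : PP/N
    [3,4] "dog" : N

S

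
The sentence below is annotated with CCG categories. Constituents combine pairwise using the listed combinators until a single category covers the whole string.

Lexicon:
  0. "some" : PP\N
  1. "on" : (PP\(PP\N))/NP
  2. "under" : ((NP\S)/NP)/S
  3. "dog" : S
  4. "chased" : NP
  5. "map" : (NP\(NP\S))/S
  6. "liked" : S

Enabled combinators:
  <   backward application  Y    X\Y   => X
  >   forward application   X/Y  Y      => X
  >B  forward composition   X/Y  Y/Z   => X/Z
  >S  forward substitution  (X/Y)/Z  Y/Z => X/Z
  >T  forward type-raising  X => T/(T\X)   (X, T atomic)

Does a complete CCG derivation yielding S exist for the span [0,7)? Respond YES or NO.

PP\N (PP\(PP\N))/NP ((NP\S)/NP)/S S NP (NP\(NP\S))/S S
CKY chart[0,7] = {N/(N\PP), NP/(NP\PP), PP, PP/(PP\PP), S/(S\PP)}; S ∉ chart

NO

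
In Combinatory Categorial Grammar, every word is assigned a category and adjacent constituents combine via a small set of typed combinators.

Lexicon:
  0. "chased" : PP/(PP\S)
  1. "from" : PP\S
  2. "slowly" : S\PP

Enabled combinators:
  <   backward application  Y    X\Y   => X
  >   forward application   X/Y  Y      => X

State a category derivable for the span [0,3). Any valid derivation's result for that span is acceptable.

S

[0,3] S   <
  [0,2] PP   >
    [0,1] "chased" : PP/(PP\S)
    [1,2] "from" : PP\S
  [2,3] "slowly" : S\PP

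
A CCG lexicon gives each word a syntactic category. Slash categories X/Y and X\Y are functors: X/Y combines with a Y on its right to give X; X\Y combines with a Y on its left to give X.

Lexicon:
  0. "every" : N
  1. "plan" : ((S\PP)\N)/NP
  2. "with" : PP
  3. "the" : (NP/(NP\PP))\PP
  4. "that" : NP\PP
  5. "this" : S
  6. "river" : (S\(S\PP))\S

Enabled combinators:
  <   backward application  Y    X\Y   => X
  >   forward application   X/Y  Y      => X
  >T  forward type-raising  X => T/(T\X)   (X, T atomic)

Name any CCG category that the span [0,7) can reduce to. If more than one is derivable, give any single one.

S

[0,7] S   <
  [0,5] S\PP   <
    [0,1] "every" : N
    [1,5] (S\PP)\N   >
      [1,2] "plan" : ((S\PP)\N)/NP
      [2,5] NP   >
        [2,4] NP/(NP\PP)   <
          [2,3] "with" : PP
          [3,4] "the" : (NP/(NP\PP))\PP
        [4,5] "that" : NP\PP
  [5,7] S\(S\PP)   <
    [5,6] "this" : S
    [6,7] "river" : (S\(S\PP))\S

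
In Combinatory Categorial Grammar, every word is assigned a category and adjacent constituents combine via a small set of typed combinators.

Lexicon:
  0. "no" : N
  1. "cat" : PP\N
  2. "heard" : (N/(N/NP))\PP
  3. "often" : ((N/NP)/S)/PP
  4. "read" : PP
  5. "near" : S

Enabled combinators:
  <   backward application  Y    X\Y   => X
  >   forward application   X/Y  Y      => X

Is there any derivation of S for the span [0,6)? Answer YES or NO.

N PP\N (N/(N/NP))\PP ((N/NP)/S)/PP PP S
CKY chart[0,6] = {N}; S ∉ chart

NO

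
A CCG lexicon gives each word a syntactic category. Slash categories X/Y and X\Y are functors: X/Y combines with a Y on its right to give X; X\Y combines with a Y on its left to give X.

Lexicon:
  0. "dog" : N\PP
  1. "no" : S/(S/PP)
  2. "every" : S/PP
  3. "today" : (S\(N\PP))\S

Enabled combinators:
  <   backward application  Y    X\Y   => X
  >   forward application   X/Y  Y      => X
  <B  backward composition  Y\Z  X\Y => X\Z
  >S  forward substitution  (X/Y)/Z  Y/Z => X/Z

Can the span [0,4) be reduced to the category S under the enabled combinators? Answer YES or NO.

YES

[0,4] S   <
  [0,1] "dog" : N\PP
  [1,4] S\(N\PP)   <
    [1,3] S   >
      [1,2] "no" : S/(S/PP)
      [2,3] "every" : S/PP
    [3,4] "today" : (S\(N\PP))\S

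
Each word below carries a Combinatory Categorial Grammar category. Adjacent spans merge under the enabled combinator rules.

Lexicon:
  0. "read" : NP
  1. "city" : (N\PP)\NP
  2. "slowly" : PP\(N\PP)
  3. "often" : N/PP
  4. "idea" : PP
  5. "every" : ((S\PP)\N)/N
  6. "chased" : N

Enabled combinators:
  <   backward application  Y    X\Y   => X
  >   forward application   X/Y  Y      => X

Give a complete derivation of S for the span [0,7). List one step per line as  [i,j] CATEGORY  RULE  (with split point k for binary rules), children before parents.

[0,7] S   <
  [0,3] PP   <
    [0,2] N\PP   <
      [0,1] "read" : NP
      [1,2] "city" : (N\PP)\NP
    [2,3] "slowly" : PP\(N\PP)
  [3,7] S\PP   <
    [3,5] N   >
      [3,4] "often" : N/PP
      [4,5] "idea" : PP
    [5,7] (S\PP)\N   >
      [5,6] "every" : ((S\PP)\N)/N
      [6,7] "chased" : N

[0,1] NP  lex  "read"
[1,2] (N\PP)\NP  lex  "city"
[0,2] N\PP  <  k=1
[2,3] PP\(N\PP)  lex  "slowly"
[0,3] PP  <  k=2
[3,4] N/PP  lex  "often"
[4,5] PP  lex  "idea"
[3,5] N  >  k=4
[5,6] ((S\PP)\N)/N  lex  "every"
[6,7] N  lex  "chased"
[5,7] (S\PP)\N  >  k=6
[3,7] S\PP  <  k=5
[0,7] S  <  k=3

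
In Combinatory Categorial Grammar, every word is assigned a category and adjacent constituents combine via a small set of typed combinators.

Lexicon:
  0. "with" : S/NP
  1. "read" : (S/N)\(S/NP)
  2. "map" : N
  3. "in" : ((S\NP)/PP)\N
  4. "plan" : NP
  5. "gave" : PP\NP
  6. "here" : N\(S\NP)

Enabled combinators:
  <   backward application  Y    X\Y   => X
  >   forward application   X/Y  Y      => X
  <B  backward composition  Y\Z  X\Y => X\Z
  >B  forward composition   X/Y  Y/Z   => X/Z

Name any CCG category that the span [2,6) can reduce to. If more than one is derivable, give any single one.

[0,7] S   >
  [0,2] S/N   <
    [0,1] "with" : S/NP
    [1,2] "read" : (S/N)\(S/NP)
  [2,7] N   <
    [2,6] S\NP   >
      [2,4] (S\NP)/PP   <
        [2,3] "map" : N
        [3,4] "in" : ((S\NP)/PP)\N
      [4,6] PP   <
        [4,5] "plan" : NP
        [5,6] "gave" : PP\NP
    [6,7] "here" : N\(S\NP)

S\NP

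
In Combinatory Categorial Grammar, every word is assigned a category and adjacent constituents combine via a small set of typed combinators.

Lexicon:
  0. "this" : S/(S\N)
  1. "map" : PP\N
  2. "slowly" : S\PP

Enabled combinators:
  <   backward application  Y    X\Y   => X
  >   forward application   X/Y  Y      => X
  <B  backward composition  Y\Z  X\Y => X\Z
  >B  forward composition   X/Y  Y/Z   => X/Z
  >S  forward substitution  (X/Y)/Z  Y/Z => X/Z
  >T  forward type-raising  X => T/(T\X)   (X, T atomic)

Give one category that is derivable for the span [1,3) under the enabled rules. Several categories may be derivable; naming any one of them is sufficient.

S\N

[0,3] S   >
  [0,1] "this" : S/(S\N)
  [1,3] S\N   <B
    [1,2] "map" : PP\N
    [2,3] "slowly" : S\PP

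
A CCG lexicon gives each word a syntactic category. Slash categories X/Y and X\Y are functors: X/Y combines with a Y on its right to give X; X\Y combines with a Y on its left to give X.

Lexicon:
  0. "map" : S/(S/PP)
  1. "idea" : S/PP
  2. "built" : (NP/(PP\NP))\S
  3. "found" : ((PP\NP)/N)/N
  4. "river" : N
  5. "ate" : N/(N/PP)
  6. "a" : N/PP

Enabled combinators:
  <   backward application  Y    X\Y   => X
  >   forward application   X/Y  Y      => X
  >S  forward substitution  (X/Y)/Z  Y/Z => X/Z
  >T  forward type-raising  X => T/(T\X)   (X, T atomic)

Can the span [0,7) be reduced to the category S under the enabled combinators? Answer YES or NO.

S/(S/PP) S/PP (NP/(PP\NP))\S ((PP\NP)/N)/N N N/(N/PP) N/PP
CKY chart[0,7] = {N/(N\NP), NP, NP/(NP\NP), PP/(PP\NP), S/(S\NP)}; S ∉ chart

NO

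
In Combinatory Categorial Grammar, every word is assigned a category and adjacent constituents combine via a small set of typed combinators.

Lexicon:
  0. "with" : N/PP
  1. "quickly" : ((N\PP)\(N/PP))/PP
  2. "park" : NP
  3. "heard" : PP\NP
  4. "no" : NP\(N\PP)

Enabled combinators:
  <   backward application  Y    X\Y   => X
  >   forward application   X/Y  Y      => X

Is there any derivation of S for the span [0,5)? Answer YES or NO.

NO

N/PP ((N\PP)\(N/PP))/PP NP PP\NP NP\(N\PP)
CKY chart[0,5] = {NP}; S ∉ chart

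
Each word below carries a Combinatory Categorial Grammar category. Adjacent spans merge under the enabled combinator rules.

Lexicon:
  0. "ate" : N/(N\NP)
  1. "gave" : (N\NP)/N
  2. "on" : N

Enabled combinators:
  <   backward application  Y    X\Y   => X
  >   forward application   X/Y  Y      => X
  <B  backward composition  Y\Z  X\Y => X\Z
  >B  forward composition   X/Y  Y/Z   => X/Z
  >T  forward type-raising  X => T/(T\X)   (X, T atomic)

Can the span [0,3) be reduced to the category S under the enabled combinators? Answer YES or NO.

N/(N\NP) (N\NP)/N N
CKY chart[0,3] = {N, N/(N\N), NP/(NP\N), PP/(PP\N), S/(S\N)}; S ∉ chart

NO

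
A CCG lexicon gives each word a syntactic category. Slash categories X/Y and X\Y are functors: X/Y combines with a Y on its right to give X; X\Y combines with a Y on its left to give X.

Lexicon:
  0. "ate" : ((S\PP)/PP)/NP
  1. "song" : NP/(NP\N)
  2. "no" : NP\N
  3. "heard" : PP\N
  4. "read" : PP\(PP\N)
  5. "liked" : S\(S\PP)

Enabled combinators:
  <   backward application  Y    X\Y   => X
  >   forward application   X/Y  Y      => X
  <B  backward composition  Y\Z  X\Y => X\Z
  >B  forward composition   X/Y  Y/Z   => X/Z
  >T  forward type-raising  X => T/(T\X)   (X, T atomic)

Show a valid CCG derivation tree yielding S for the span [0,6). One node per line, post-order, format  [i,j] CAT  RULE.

[0,6] S   <
  [0,5] S\PP   >
    [0,3] (S\PP)/PP   >
      [0,1] "ate" : ((S\PP)/PP)/NP
      [1,3] NP   >
        [1,2] "song" : NP/(NP\N)
        [2,3] "no" : NP\N
    [3,5] PP   <
      [3,4] "heard" : PP\N
      [4,5] "read" : PP\(PP\N)
  [5,6] "liked" : S\(S\PP)

[0,1] ((S\PP)/PP)/NP  lex  "ate"
[1,2] NP/(NP\N)  lex  "song"
[2,3] NP\N  lex  "no"
[1,3] NP  >  k=2
[0,3] (S\PP)/PP  >  k=1
[3,4] PP\N  lex  "heard"
[4,5] PP\(PP\N)  lex  "read"
[3,5] PP  <  k=4
[0,5] S\PP  >  k=3
[5,6] S\(S\PP)  lex  "liked"
[0,6] S  <  k=5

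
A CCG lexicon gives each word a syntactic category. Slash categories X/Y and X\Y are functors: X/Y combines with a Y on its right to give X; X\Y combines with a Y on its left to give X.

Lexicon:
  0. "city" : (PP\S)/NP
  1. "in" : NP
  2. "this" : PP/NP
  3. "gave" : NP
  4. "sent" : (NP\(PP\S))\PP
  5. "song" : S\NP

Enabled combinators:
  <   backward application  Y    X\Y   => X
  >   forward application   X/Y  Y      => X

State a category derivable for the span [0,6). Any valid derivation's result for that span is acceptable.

S

[0,6] S   <
  [0,5] NP   <
    [0,2] PP\S   >
      [0,1] "city" : (PP\S)/NP
      [1,2] "in" : NP
    [2,5] NP\(PP\S)   <
      [2,4] PP   >
        [2,3] "this" : PP/NP
        [3,4] "gave" : NP
      [4,5] "sent" : (NP\(PP\S))\PP
  [5,6] "song" : S\NP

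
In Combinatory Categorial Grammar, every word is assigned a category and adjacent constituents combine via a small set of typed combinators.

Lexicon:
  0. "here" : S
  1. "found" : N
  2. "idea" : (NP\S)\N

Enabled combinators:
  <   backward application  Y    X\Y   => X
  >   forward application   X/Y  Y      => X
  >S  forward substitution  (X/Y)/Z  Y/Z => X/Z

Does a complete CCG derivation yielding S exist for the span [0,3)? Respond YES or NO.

NO

S N (NP\S)\N
CKY chart[0,3] = {NP}; S ∉ chart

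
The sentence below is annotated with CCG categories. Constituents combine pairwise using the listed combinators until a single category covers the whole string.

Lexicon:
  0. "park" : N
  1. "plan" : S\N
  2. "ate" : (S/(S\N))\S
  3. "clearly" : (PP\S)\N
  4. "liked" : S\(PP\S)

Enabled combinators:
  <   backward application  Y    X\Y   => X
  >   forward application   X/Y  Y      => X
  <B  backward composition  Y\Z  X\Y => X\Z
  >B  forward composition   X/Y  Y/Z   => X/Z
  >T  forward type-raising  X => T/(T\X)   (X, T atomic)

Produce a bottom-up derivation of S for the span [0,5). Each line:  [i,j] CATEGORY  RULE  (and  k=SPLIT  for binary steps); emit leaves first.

[0,1] N  lex  "park"
[0,1] S/(S\N)  >T
[1,2] S\N  lex  "plan"
[0,2] S  >  k=1
[2,3] (S/(S\N))\S  lex  "ate"
[0,3] S/(S\N)  <  k=2
[3,4] (PP\S)\N  lex  "clearly"
[4,5] S\(PP\S)  lex  "liked"
[3,5] S\N  <B  k=4
[0,5] S  >  k=3

[0,5] S   >
  [0,3] S/(S\N)   <
    [0,2] S   >
      [0,1] S/(S\N)   >T
        [0,1] "park" : N
      [1,2] "plan" : S\N
    [2,3] "ate" : (S/(S\N))\S
  [3,5] S\N   <B
    [3,4] "clearly" : (PP\S)\N
    [4,5] "liked" : S\(PP\S)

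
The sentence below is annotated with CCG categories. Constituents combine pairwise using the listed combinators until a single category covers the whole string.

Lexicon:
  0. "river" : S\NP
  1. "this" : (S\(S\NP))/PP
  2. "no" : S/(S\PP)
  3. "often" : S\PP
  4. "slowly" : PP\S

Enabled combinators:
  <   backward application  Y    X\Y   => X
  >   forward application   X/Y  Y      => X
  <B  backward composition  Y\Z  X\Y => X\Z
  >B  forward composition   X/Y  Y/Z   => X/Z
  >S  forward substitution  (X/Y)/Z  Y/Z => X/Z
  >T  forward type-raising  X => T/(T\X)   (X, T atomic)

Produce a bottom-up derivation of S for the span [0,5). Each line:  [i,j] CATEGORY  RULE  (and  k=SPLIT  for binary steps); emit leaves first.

[0,1] S\NP  lex  "river"
[1,2] (S\(S\NP))/PP  lex  "this"
[2,3] S/(S\PP)  lex  "no"
[3,4] S\PP  lex  "often"
[2,4] S  >  k=3
[4,5] PP\S  lex  "slowly"
[2,5] PP  <  k=4
[1,5] S\(S\NP)  >  k=2
[0,5] S  <  k=1

[0,5] S   <
  [0,1] "river" : S\NP
  [1,5] S\(S\NP)   >
    [1,2] "this" : (S\(S\NP))/PP
    [2,5] PP   <
      [2,4] S   >
        [2,3] "no" : S/(S\PP)
        [3,4] "often" : S\PP
      [4,5] "slowly" : PP\S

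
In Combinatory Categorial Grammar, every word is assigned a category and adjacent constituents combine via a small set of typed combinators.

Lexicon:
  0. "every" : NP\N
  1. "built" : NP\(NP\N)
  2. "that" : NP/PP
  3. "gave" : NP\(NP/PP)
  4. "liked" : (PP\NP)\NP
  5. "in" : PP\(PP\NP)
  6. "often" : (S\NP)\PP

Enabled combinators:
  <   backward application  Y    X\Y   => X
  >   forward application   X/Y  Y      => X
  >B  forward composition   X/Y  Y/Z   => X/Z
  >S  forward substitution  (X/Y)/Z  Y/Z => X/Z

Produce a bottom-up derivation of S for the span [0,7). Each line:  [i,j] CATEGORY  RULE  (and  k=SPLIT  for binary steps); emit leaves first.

[0,1] NP\N  lex  "every"
[1,2] NP\(NP\N)  lex  "built"
[0,2] NP  <  k=1
[2,3] NP/PP  lex  "that"
[3,4] NP\(NP/PP)  lex  "gave"
[2,4] NP  <  k=3
[4,5] (PP\NP)\NP  lex  "liked"
[2,5] PP\NP  <  k=4
[5,6] PP\(PP\NP)  lex  "in"
[2,6] PP  <  k=5
[6,7] (S\NP)\PP  lex  "often"
[2,7] S\NP  <  k=6
[0,7] S  <  k=2

[0,7] S   <
  [0,2] NP   <
    [0,1] "every" : NP\N
    [1,2] "built" : NP\(NP\N)
  [2,7] S\NP   <
    [2,6] PP   <
      [2,5] PP\NP   <
        [2,4] NP   <
          [2,3] "that" : NP/PP
          [3,4] "gave" : NP\(NP/PP)
        [4,5] "liked" : (PP\NP)\NP
      [5,6] "in" : PP\(PP\NP)
    [6,7] "often" : (S\NP)\PP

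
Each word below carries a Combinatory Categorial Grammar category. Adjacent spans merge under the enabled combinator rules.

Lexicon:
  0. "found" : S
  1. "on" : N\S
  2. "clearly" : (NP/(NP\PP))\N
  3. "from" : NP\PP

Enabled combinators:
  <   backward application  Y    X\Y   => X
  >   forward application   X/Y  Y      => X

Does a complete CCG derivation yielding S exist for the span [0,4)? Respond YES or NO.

S N\S (NP/(NP\PP))\N NP\PP
CKY chart[0,4] = {NP}; S ∉ chart

NO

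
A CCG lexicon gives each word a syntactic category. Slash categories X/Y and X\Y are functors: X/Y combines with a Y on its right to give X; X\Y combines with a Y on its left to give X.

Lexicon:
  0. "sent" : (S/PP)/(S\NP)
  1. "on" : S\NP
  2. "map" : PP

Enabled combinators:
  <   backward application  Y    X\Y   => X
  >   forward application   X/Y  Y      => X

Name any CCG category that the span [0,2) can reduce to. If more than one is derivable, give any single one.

S/PP

[0,3] S   >
  [0,2] S/PP   >
    [0,1] "sent" : (S/PP)/(S\NP)
    [1,2] "on" : S\NP
  [2,3] "map" : PP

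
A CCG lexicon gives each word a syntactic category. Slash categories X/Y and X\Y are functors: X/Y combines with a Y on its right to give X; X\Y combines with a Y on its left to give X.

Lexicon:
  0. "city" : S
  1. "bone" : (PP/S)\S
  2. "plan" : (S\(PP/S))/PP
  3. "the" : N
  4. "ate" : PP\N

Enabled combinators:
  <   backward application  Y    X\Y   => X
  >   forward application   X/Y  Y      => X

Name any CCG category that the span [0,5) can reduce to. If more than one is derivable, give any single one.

[0,5] S   <
  [0,2] PP/S   <
    [0,1] "city" : S
    [1,2] "bone" : (PP/S)\S
  [2,5] S\(PP/S)   >
    [2,3] "plan" : (S\(PP/S))/PP
    [3,5] PP   <
      [3,4] "the" : N
      [4,5] "ate" : PP\N

S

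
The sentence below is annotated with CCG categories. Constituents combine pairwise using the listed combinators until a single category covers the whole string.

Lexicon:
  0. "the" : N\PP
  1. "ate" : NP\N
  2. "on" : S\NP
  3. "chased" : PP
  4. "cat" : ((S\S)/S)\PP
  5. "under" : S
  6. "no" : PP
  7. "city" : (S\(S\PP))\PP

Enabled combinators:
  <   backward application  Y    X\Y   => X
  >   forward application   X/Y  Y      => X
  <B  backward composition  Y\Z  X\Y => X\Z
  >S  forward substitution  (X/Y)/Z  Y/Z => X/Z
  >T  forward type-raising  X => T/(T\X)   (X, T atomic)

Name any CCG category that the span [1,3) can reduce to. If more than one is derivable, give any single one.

[0,8] S   <
  [0,6] S\PP   <B
    [0,3] S\PP   <B
      [0,1] "the" : N\PP
      [1,3] S\N   <B
        [1,2] "ate" : NP\N
        [2,3] "on" : S\NP
    [3,6] S\S   >
      [3,5] (S\S)/S   <
        [3,4] "chased" : PP
        [4,5] "cat" : ((S\S)/S)\PP
      [5,6] "under" : S
  [6,8] S\(S\PP)   <
    [6,7] "no" : PP
    [7,8] "city" : (S\(S\PP))\PP

S\N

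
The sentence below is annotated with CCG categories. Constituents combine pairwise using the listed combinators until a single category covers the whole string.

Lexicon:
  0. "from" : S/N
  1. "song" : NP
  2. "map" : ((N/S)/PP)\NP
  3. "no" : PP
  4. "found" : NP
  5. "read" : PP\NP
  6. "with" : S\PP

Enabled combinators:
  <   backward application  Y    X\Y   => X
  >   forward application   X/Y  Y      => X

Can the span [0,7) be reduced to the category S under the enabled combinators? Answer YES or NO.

[0,7] S   >
  [0,1] "from" : S/N
  [1,7] N   >
    [1,4] N/S   >
      [1,3] (N/S)/PP   <
        [1,2] "song" : NP
        [2,3] "map" : ((N/S)/PP)\NP
      [3,4] "no" : PP
    [4,7] S   <
      [4,6] PP   <
        [4,5] "found" : NP
        [5,6] "read" : PP\NP
      [6,7] "with" : S\PP

YES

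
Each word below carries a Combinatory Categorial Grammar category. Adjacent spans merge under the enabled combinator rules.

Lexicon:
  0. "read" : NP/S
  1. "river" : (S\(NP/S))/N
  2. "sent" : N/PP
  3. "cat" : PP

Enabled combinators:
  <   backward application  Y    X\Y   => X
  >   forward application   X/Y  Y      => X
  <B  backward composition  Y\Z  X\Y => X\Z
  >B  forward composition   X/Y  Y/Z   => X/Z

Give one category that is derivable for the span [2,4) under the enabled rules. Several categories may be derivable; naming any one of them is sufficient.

[0,4] S   <
  [0,1] "read" : NP/S
  [1,4] S\(NP/S)   >
    [1,2] "river" : (S\(NP/S))/N
    [2,4] N   >
      [2,3] "sent" : N/PP
      [3,4] "cat" : PP

N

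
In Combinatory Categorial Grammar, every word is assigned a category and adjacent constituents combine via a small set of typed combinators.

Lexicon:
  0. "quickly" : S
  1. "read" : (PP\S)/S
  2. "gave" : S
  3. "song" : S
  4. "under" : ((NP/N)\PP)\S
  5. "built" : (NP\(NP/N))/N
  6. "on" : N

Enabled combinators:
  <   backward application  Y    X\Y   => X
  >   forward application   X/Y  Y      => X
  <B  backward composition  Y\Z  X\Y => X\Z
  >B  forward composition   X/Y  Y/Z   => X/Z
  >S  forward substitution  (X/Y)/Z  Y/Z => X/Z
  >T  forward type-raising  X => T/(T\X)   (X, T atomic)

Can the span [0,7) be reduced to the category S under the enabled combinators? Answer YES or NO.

S (PP\S)/S S S ((NP/N)\PP)\S (NP\(NP/N))/N N
CKY chart[0,7] = {N/(N\NP), NP, NP/(NP\NP), PP/(PP\NP), S/(S\NP)}; S ∉ chart

NO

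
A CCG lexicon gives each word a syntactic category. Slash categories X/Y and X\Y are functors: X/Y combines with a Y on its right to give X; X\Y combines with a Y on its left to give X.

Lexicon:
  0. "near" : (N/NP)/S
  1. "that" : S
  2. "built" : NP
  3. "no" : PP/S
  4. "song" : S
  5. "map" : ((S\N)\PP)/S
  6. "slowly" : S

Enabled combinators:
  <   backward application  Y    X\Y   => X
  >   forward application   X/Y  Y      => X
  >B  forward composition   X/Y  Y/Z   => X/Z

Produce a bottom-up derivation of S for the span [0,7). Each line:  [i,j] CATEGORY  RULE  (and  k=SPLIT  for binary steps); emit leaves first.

[0,1] (N/NP)/S  lex  "near"
[1,2] S  lex  "that"
[0,2] N/NP  >  k=1
[2,3] NP  lex  "built"
[0,3] N  >  k=2
[3,4] PP/S  lex  "no"
[4,5] S  lex  "song"
[3,5] PP  >  k=4
[5,6] ((S\N)\PP)/S  lex  "map"
[6,7] S  lex  "slowly"
[5,7] (S\N)\PP  >  k=6
[3,7] S\N  <  k=5
[0,7] S  <  k=3

[0,7] S   <
  [0,3] N   >
    [0,2] N/NP   >
      [0,1] "near" : (N/NP)/S
      [1,2] "that" : S
    [2,3] "built" : NP
  [3,7] S\N   <
    [3,5] PP   >
      [3,4] "no" : PP/S
      [4,5] "song" : S
    [5,7] (S\N)\PP   >
      [5,6] "map" : ((S\N)\PP)/S
      [6,7] "slowly" : S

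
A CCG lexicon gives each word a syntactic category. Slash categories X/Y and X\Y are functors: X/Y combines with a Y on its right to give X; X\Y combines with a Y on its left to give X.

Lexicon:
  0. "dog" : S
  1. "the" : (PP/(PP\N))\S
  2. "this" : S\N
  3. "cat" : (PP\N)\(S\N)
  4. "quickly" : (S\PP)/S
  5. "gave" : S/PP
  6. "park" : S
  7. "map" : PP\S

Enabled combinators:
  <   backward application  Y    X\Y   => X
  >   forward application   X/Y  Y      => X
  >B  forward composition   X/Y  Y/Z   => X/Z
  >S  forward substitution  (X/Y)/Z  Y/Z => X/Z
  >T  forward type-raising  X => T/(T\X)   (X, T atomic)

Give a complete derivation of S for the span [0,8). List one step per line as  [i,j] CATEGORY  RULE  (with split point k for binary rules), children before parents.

[0,8] S   <
  [0,4] PP   >
    [0,2] PP/(PP\N)   <
      [0,1] "dog" : S
      [1,2] "the" : (PP/(PP\N))\S
    [2,4] PP\N   <
      [2,3] "this" : S\N
      [3,4] "cat" : (PP\N)\(S\N)
  [4,8] S\PP   >
    [4,5] "quickly" : (S\PP)/S
    [5,8] S   >
      [5,6] "gave" : S/PP
      [6,8] PP   <
        [6,7] "park" : S
        [7,8] "map" : PP\S

[0,1] S  lex  "dog"
[1,2] (PP/(PP\N))\S  lex  "the"
[0,2] PP/(PP\N)  <  k=1
[2,3] S\N  lex  "this"
[3,4] (PP\N)\(S\N)  lex  "cat"
[2,4] PP\N  <  k=3
[0,4] PP  >  k=2
[4,5] (S\PP)/S  lex  "quickly"
[5,6] S/PP  lex  "gave"
[6,7] S  lex  "park"
[7,8] PP\S  lex  "map"
[6,8] PP  <  k=7
[5,8] S  >  k=6
[4,8] S\PP  >  k=5
[0,8] S  <  k=4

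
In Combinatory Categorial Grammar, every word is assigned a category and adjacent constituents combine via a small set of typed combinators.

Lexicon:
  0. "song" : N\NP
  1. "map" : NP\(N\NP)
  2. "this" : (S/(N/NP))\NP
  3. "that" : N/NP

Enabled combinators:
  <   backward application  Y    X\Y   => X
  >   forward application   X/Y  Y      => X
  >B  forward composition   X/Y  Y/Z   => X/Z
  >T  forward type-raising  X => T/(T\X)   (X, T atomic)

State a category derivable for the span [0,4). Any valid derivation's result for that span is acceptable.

S

[0,4] S   >
  [0,3] S/(N/NP)   <
    [0,2] NP   <
      [0,1] "song" : N\NP
      [1,2] "map" : NP\(N\NP)
    [2,3] "this" : (S/(N/NP))\NP
  [3,4] "that" : N/NP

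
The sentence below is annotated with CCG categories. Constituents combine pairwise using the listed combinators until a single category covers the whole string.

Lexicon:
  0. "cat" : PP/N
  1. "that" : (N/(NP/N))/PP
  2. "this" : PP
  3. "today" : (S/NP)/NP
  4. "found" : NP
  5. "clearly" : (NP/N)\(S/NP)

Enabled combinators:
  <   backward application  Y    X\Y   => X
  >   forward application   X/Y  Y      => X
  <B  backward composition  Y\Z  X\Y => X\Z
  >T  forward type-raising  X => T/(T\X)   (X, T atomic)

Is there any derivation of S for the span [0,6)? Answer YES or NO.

NO

PP/N (N/(NP/N))/PP PP (S/NP)/NP NP (NP/N)\(S/NP)
CKY chart[0,6] = {N/(N\PP), NP/(NP\PP), PP, PP/(PP\PP), S/(S\PP)}; S ∉ chart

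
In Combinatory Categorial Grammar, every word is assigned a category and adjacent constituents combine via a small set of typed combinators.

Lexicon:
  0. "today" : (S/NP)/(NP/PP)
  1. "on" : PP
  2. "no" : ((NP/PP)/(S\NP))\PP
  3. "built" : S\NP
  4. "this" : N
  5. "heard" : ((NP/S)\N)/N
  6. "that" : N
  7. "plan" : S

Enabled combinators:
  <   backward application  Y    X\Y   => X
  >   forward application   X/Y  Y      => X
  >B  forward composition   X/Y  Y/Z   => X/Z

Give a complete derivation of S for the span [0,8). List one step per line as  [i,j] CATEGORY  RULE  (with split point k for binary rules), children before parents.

[0,8] S   >
  [0,4] S/NP   >
    [0,1] "today" : (S/NP)/(NP/PP)
    [1,4] NP/PP   >
      [1,3] (NP/PP)/(S\NP)   <
        [1,2] "on" : PP
        [2,3] "no" : ((NP/PP)/(S\NP))\PP
      [3,4] "built" : S\NP
  [4,8] NP   >
    [4,7] NP/S   <
      [4,5] "this" : N
      [5,7] (NP/S)\N   >
        [5,6] "heard" : ((NP/S)\N)/N
        [6,7] "that" : N
    [7,8] "plan" : S

[0,1] (S/NP)/(NP/PP)  lex  "today"
[1,2] PP  lex  "on"
[2,3] ((NP/PP)/(S\NP))\PP  lex  "no"
[1,3] (NP/PP)/(S\NP)  <  k=2
[3,4] S\NP  lex  "built"
[1,4] NP/PP  >  k=3
[0,4] S/NP  >  k=1
[4,5] N  lex  "this"
[5,6] ((NP/S)\N)/N  lex  "heard"
[6,7] N  lex  "that"
[5,7] (NP/S)\N  >  k=6
[4,7] NP/S  <  k=5
[7,8] S  lex  "plan"
[4,8] NP  >  k=7
[0,8] S  >  k=4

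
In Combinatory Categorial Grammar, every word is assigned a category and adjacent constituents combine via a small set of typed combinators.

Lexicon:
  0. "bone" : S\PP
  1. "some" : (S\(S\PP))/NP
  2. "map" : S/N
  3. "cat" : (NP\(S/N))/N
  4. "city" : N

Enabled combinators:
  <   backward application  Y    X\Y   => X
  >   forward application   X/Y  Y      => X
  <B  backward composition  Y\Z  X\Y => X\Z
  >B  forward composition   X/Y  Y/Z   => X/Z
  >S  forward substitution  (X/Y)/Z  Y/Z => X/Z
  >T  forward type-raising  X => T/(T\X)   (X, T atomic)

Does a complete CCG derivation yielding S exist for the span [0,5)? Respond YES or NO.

[0,5] S   <
  [0,1] "bone" : S\PP
  [1,5] S\(S\PP)   >
    [1,2] "some" : (S\(S\PP))/NP
    [2,5] NP   <
      [2,3] "map" : S/N
      [3,5] NP\(S/N)   >
        [3,4] "cat" : (NP\(S/N))/N
        [4,5] "city" : N

YES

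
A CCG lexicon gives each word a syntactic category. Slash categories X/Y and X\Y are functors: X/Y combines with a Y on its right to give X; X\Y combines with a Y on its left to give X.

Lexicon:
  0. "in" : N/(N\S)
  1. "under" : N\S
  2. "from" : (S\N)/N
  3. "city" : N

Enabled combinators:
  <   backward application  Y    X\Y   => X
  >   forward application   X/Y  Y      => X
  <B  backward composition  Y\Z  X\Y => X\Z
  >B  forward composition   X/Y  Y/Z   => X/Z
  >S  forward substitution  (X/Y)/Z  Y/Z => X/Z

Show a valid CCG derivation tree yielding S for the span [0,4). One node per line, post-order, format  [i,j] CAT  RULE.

[0,4] S   <
  [0,2] N   >
    [0,1] "in" : N/(N\S)
    [1,2] "under" : N\S
  [2,4] S\N   >
    [2,3] "from" : (S\N)/N
    [3,4] "city" : N

[0,1] N/(N\S)  lex  "in"
[1,2] N\S  lex  "under"
[0,2] N  >  k=1
[2,3] (S\N)/N  lex  "from"
[3,4] N  lex  "city"
[2,4] S\N  >  k=3
[0,4] S  <  k=2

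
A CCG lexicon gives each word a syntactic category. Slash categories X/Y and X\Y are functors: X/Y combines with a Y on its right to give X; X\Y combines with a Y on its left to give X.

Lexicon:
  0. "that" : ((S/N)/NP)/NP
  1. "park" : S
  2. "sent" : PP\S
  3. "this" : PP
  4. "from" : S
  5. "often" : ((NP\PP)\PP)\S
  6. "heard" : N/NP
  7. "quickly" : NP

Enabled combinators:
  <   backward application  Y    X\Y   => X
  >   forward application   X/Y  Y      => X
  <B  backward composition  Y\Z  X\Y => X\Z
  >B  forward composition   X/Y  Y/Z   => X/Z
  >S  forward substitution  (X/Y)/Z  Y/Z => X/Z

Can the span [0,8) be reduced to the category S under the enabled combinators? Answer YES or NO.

YES

[0,8] S   >
  [0,7] S/NP   >S
    [0,6] (S/N)/NP   >
      [0,1] "that" : ((S/N)/NP)/NP
      [1,6] NP   <
        [1,3] PP   <
          [1,2] "park" : S
          [2,3] "sent" : PP\S
        [3,6] NP\PP   <
          [3,4] "this" : PP
          [4,6] (NP\PP)\PP   <
            [4,5] "from" : S
            [5,6] "often" : ((NP\PP)\PP)\S
    [6,7] "heard" : N/NP
  [7,8] "quickly" : NP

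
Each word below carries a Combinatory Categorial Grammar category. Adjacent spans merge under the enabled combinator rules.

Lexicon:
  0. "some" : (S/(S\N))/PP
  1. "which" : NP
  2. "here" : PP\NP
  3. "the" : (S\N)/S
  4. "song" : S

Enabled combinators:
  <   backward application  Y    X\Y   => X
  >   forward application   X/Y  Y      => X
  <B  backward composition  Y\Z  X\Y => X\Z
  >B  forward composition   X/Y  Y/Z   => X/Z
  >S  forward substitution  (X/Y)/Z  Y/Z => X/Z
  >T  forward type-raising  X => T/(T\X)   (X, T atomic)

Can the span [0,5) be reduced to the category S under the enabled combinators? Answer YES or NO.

YES

[0,5] S   >
  [0,3] S/(S\N)   >
    [0,1] "some" : (S/(S\N))/PP
    [1,3] PP   >
      [1,2] PP/(PP\NP)   >T
        [1,2] "which" : NP
      [2,3] "here" : PP\NP
  [3,5] S\N   >
    [3,4] "the" : (S\N)/S
    [4,5] "song" : S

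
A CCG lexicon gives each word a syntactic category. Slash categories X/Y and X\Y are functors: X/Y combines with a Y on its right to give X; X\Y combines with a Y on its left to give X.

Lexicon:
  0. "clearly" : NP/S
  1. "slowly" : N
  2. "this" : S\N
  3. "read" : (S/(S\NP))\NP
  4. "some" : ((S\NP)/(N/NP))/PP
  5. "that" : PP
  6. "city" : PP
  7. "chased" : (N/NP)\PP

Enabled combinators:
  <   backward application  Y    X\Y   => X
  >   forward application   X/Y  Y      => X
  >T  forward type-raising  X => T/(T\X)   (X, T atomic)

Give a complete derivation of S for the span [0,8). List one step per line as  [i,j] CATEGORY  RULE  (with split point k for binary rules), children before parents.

[0,8] S   >
  [0,4] S/(S\NP)   <
    [0,3] NP   >
      [0,1] "clearly" : NP/S
      [1,3] S   <
        [1,2] "slowly" : N
        [2,3] "this" : S\N
    [3,4] "read" : (S/(S\NP))\NP
  [4,8] S\NP   >
    [4,6] (S\NP)/(N/NP)   >
      [4,5] "some" : ((S\NP)/(N/NP))/PP
      [5,6] "that" : PP
    [6,8] N/NP   <
      [6,7] "city" : PP
      [7,8] "chased" : (N/NP)\PP

[0,1] NP/S  lex  "clearly"
[1,2] N  lex  "slowly"
[2,3] S\N  lex  "this"
[1,3] S  <  k=2
[0,3] NP  >  k=1
[3,4] (S/(S\NP))\NP  lex  "read"
[0,4] S/(S\NP)  <  k=3
[4,5] ((S\NP)/(N/NP))/PP  lex  "some"
[5,6] PP  lex  "that"
[4,6] (S\NP)/(N/NP)  >  k=5
[6,7] PP  lex  "city"
[7,8] (N/NP)\PP  lex  "chased"
[6,8] N/NP  <  k=7
[4,8] S\NP  >  k=6
[0,8] S  >  k=4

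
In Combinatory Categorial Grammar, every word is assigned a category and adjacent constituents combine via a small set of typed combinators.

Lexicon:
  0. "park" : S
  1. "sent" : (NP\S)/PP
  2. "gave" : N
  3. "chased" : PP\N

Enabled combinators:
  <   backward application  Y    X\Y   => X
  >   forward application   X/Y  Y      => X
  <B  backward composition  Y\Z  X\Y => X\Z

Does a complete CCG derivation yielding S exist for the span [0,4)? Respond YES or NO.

NO

S (NP\S)/PP N PP\N
CKY chart[0,4] = {NP}; S ∉ chart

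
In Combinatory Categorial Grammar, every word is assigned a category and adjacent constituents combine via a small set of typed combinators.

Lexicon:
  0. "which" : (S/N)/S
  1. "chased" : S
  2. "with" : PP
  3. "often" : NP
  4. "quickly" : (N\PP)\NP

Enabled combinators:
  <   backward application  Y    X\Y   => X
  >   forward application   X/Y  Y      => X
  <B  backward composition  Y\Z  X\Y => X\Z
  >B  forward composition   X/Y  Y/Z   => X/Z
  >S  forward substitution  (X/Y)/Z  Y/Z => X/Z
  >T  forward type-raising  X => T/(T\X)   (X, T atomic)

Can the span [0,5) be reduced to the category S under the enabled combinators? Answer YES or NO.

[0,5] S   >
  [0,2] S/N   >
    [0,1] "which" : (S/N)/S
    [1,2] "chased" : S
  [2,5] N   >
    [2,3] N/(N\PP)   >T
      [2,3] "with" : PP
    [3,5] N\PP   <
      [3,4] "often" : NP
      [4,5] "quickly" : (N\PP)\NP

YES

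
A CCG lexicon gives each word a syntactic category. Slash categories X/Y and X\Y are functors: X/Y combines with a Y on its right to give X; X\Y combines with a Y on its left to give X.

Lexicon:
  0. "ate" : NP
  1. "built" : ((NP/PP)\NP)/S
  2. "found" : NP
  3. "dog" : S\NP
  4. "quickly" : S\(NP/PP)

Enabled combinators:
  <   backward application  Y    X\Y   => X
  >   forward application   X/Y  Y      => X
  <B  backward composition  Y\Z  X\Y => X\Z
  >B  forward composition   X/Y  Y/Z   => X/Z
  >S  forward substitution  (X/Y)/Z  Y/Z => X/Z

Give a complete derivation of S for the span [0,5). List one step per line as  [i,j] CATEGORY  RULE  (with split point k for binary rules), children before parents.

[0,5] S   <
  [0,1] "ate" : NP
  [1,5] S\NP   <B
    [1,4] (NP/PP)\NP   >
      [1,2] "built" : ((NP/PP)\NP)/S
      [2,4] S   <
        [2,3] "found" : NP
        [3,4] "dog" : S\NP
    [4,5] "quickly" : S\(NP/PP)

[0,1] NP  lex  "ate"
[1,2] ((NP/PP)\NP)/S  lex  "built"
[2,3] NP  lex  "found"
[3,4] S\NP  lex  "dog"
[2,4] S  <  k=3
[1,4] (NP/PP)\NP  >  k=2
[4,5] S\(NP/PP)  lex  "quickly"
[1,5] S\NP  <B  k=4
[0,5] S  <  k=1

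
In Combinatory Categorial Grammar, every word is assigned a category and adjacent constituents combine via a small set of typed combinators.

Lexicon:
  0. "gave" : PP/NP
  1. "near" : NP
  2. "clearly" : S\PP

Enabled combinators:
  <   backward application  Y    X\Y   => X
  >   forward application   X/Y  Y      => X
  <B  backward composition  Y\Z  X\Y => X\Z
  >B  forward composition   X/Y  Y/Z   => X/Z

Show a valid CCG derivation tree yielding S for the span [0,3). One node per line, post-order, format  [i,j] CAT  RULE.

[0,3] S   <
  [0,2] PP   >
    [0,1] "gave" : PP/NP
    [1,2] "near" : NP
  [2,3] "clearly" : S\PP

[0,1] PP/NP  lex  "gave"
[1,2] NP  lex  "near"
[0,2] PP  >  k=1
[2,3] S\PP  lex  "clearly"
[0,3] S  <  k=2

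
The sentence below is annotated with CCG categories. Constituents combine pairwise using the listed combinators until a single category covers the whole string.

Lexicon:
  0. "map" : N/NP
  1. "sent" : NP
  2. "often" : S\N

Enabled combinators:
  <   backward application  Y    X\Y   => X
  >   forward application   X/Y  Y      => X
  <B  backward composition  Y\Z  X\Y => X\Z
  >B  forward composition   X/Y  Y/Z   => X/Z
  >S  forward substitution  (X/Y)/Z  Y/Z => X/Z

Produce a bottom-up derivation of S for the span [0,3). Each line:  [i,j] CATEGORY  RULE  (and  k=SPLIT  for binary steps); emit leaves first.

[0,1] N/NP  lex  "map"
[1,2] NP  lex  "sent"
[0,2] N  >  k=1
[2,3] S\N  lex  "often"
[0,3] S  <  k=2

[0,3] S   <
  [0,2] N   >
    [0,1] "map" : N/NP
    [1,2] "sent" : NP
  [2,3] "often" : S\N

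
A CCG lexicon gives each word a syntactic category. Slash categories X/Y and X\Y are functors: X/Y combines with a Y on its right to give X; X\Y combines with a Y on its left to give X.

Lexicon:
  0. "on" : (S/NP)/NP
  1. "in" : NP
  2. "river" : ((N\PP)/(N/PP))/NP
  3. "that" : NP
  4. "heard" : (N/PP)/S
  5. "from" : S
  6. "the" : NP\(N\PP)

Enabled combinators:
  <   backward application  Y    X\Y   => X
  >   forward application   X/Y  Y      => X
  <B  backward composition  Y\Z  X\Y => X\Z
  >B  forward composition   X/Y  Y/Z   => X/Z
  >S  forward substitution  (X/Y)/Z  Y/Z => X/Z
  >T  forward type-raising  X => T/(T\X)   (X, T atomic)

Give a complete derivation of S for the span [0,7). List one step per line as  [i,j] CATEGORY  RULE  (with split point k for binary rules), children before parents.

[0,1] (S/NP)/NP  lex  "on"
[1,2] NP  lex  "in"
[0,2] S/NP  >  k=1
[2,3] ((N\PP)/(N/PP))/NP  lex  "river"
[3,4] NP  lex  "that"
[2,4] (N\PP)/(N/PP)  >  k=3
[4,5] (N/PP)/S  lex  "heard"
[5,6] S  lex  "from"
[4,6] N/PP  >  k=5
[2,6] N\PP  >  k=4
[6,7] NP\(N\PP)  lex  "the"
[2,7] NP  <  k=6
[0,7] S  >  k=2

[0,7] S   >
  [0,2] S/NP   >
    [0,1] "on" : (S/NP)/NP
    [1,2] "in" : NP
  [2,7] NP   <
    [2,6] N\PP   >
      [2,4] (N\PP)/(N/PP)   >
        [2,3] "river" : ((N\PP)/(N/PP))/NP
        [3,4] "that" : NP
      [4,6] N/PP   >
        [4,5] "heard" : (N/PP)/S
        [5,6] "from" : S
    [6,7] "the" : NP\(N\PP)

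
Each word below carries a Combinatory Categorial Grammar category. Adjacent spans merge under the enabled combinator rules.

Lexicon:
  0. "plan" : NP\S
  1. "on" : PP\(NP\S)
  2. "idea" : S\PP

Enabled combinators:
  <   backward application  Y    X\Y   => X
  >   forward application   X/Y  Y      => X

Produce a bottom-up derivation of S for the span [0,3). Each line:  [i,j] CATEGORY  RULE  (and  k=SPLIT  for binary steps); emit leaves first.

[0,3] S   <
  [0,2] PP   <
    [0,1] "plan" : NP\S
    [1,2] "on" : PP\(NP\S)
  [2,3] "idea" : S\PP

[0,1] NP\S  lex  "plan"
[1,2] PP\(NP\S)  lex  "on"
[0,2] PP  <  k=1
[2,3] S\PP  lex  "idea"
[0,3] S  <  k=2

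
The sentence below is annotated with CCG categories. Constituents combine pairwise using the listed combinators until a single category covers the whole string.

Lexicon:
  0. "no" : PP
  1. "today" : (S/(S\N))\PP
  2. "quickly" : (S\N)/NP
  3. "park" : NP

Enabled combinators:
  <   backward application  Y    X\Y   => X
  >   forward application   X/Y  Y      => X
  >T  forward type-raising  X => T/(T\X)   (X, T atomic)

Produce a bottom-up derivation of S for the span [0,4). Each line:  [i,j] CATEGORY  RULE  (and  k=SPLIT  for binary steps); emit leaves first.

[0,4] S   >
  [0,2] S/(S\N)   <
    [0,1] "no" : PP
    [1,2] "today" : (S/(S\N))\PP
  [2,4] S\N   >
    [2,3] "quickly" : (S\N)/NP
    [3,4] "park" : NP

[0,1] PP  lex  "no"
[1,2] (S/(S\N))\PP  lex  "today"
[0,2] S/(S\N)  <  k=1
[2,3] (S\N)/NP  lex  "quickly"
[3,4] NP  lex  "park"
[2,4] S\N  >  k=3
[0,4] S  >  k=2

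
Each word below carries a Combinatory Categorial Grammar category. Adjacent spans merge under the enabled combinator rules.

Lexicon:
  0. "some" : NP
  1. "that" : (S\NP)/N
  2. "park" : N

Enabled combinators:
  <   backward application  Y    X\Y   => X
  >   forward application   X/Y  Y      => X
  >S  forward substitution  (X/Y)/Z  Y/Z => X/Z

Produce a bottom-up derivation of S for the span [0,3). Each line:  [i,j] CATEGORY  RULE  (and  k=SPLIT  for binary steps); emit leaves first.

[0,3] S   <
  [0,1] "some" : NP
  [1,3] S\NP   >
    [1,2] "that" : (S\NP)/N
    [2,3] "park" : N

[0,1] NP  lex  "some"
[1,2] (S\NP)/N  lex  "that"
[2,3] N  lex  "park"
[1,3] S\NP  >  k=2
[0,3] S  <  k=1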